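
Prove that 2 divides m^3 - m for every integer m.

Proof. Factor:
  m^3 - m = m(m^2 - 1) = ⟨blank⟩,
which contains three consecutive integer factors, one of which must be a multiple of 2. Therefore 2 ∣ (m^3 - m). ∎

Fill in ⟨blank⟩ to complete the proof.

m(m^2 - 1) = m(m - 1)(m + 1) = (m - 1)m(m + 1).
These three factors are consecutive integers, so their product is divisible by 2.

(m - 1)m(m + 1)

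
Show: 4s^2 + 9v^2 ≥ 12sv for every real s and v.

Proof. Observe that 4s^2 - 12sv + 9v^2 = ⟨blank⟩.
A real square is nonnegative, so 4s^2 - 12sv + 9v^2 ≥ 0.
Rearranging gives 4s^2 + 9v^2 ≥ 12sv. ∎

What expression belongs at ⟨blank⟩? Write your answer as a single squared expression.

(2s - 3v)^2

The leading and trailing coefficients are 2^2 and 3^2, and 12 = 2·2·3, so the trinomial is (2s - 3v)^2.
Hence 4s^2 - 12sv + 9v^2 ≥ 0.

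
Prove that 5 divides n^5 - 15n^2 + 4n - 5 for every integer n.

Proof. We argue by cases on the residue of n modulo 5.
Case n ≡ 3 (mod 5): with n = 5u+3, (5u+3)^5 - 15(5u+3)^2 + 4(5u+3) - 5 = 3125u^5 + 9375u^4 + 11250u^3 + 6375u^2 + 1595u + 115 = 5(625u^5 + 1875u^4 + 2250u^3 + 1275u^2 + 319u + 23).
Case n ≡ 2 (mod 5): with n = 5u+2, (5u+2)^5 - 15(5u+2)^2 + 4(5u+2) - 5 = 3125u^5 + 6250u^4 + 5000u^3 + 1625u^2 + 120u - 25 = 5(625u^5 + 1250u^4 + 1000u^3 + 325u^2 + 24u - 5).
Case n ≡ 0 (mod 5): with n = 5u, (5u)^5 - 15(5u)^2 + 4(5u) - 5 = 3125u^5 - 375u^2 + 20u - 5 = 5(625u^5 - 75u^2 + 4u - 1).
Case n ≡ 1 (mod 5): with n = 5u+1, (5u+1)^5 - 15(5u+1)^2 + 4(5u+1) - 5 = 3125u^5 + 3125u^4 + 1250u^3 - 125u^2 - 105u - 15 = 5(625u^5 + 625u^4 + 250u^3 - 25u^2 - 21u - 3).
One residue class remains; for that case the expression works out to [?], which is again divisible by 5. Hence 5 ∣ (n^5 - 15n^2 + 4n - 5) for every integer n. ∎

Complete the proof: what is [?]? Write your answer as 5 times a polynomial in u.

5(625u^5 + 2500u^4 + 4000u^3 + 3125u^2 + 1164u + 159)

The residues treated are {3, 2, 0, 1}, so the missing case is n ≡ 4 (mod 5); write n = 5u+4.
Then (5u+4)^5 - 15(5u+4)^2 + 4(5u+4) - 5 = 3125u^5 + 12500u^4 + 20000u^3 + 15625u^2 + 5820u + 795 = 5(625u^5 + 2500u^4 + 4000u^3 + 3125u^2 + 1164u + 159).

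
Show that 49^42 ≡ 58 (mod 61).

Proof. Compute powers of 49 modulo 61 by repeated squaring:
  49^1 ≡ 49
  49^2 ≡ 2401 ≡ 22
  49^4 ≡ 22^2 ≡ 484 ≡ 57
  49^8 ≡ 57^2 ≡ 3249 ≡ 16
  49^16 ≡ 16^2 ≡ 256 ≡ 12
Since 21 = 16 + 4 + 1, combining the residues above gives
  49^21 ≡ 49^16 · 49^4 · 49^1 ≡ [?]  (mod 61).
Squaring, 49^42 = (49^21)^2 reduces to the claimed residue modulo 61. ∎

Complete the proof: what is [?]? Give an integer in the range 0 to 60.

Multiply the listed residues: 12 · 57 · 49 = 684 → 33516.
Reducing modulo 61: 33516 = 549·61 + 27, so 49^21 ≡ 27.

27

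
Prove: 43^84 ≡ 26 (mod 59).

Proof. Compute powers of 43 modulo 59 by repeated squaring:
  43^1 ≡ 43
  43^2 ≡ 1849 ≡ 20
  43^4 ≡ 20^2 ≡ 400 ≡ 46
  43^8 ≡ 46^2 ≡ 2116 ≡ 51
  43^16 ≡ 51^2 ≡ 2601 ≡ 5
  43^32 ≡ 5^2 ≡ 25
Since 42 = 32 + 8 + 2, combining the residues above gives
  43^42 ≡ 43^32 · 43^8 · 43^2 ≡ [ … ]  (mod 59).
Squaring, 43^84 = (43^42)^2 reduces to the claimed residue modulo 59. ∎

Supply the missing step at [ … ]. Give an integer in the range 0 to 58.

12

Multiply the listed residues: 25 · 51 · 20 = 1275 → 25500.
Reducing modulo 59: 25500 = 432·59 + 12, so 43^42 ≡ 12.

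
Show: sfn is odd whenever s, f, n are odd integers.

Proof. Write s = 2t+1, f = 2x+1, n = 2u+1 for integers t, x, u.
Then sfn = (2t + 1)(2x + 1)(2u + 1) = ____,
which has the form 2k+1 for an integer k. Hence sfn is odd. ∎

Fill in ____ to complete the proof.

Expanding: (2t + 1)(2x + 1)(2u + 1) = 8tux + 4tu + 4tx + 2t + 4ux + 2u + 2x + 1.
Every term except the constant is even, so this is 2(4tux + 2tu + 2tx + t + 2ux + u + x) + 1,
and 4tux + 2tu + 2tx + t + 2ux + u + x ∈ ℤ gives the required form.

2(4tux + 2tu + 2tx + t + 2ux + u + x) + 1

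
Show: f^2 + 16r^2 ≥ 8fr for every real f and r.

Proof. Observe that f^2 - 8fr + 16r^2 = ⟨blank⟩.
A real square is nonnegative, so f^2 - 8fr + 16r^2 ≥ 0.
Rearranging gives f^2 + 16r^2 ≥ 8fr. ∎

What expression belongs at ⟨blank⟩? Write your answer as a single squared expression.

(f - 4r)^2

f^2 - 8fr + 16r^2 is a perfect-square trinomial: the outer terms are (f)^2 and (4r)^2, and the cross term is -2·f·4r.
So f^2 - 8fr + 16r^2 = (f - 4r)^2 ≥ 0.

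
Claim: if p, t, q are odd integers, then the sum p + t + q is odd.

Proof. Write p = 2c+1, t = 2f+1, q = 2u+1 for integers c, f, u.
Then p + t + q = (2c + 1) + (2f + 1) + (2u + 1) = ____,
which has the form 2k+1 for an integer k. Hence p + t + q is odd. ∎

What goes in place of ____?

2(c + f + u + 1) + 1

Expanding: (2c + 1) + (2f + 1) + (2u + 1) = 2c + 2f + 2u + 3.
Every term except the constant is even, so this is 2(c + f + u + 1) + 1,
and c + f + u + 1 ∈ ℤ gives the required form.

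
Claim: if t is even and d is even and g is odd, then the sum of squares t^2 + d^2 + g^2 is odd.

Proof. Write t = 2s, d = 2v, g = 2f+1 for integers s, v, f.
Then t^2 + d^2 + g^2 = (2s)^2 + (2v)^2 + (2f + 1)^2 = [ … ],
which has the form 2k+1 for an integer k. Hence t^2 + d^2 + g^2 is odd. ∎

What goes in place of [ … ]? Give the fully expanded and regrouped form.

2(2f^2 + 2f + 2s^2 + 2v^2) + 1

Expanding: (2s)^2 + (2v)^2 + (2f + 1)^2 = 4f^2 + 4f + 4s^2 + 4v^2 + 1.
Every term except the constant is even, so this is 2(2f^2 + 2f + 2s^2 + 2v^2) + 1,
and 2f^2 + 2f + 2s^2 + 2v^2 ∈ ℤ gives the required form.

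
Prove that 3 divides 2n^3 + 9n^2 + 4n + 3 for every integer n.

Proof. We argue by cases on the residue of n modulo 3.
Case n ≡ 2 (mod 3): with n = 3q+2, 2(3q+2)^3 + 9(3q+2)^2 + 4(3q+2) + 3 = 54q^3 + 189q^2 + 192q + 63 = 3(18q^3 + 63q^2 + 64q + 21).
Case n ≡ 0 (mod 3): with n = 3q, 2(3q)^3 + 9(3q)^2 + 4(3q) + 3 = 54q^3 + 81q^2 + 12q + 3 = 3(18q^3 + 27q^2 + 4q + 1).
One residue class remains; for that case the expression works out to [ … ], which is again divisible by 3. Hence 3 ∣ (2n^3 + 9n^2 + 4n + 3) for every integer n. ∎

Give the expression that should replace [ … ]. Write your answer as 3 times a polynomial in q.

3(18q^3 + 45q^2 + 28q + 6)

The residues treated are {2, 0}, so the missing case is n ≡ 1 (mod 3); write n = 3q+1.
Then 2(3q+1)^3 + 9(3q+1)^2 + 4(3q+1) + 3 = 54q^3 + 135q^2 + 84q + 18 = 3(18q^3 + 45q^2 + 28q + 6).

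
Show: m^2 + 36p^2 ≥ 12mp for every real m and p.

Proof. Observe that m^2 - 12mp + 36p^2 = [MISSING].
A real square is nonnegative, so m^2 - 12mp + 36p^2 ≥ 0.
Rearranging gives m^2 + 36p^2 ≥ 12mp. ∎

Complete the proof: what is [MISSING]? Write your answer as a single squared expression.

(m - 6p)^2

m^2 - 12mp + 36p^2 is a perfect-square trinomial: the outer terms are (m)^2 and (6p)^2, and the cross term is -2·m·6p.
So m^2 - 12mp + 36p^2 = (m - 6p)^2 ≥ 0.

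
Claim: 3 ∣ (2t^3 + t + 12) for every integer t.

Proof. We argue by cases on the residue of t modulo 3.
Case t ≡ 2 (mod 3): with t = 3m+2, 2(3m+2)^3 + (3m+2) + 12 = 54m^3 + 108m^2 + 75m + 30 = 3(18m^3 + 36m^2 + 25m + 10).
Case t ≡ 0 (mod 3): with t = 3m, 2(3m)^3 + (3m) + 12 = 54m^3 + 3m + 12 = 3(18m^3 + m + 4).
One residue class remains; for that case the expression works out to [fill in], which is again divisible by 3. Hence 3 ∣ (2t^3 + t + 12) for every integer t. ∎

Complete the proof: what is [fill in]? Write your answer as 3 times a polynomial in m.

Only t ≡ 1 (mod 3) is unaccounted for. Put t = 3m+1:
2(3m+1)^3 + (3m+1) + 12 expands to 54m^3 + 54m^2 + 21m + 15,
and factoring out 3 leaves 3(18m^3 + 18m^2 + 7m + 5).

3(18m^3 + 18m^2 + 7m + 5)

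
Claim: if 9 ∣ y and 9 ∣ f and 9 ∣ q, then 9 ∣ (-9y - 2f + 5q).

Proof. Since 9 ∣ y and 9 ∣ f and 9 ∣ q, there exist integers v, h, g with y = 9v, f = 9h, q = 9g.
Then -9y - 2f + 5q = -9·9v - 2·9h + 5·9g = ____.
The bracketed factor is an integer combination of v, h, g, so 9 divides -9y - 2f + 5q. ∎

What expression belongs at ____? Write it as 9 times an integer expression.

Pull the common 9 out of every term: -9·9v - 2·9h + 5·9g = 9(5g - 2h - 9v).
5g - 2h - 9v is an integer, which exhibits the divisibility.

9(5g - 2h - 9v)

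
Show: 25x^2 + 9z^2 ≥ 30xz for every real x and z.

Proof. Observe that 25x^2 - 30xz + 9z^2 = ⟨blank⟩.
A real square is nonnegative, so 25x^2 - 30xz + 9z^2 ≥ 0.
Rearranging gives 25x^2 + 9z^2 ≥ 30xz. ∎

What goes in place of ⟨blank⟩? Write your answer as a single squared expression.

(5x - 3z)^2

The leading and trailing coefficients are 5^2 and 3^2, and 30 = 2·5·3, so the trinomial is (5x - 3z)^2.
Hence 25x^2 - 30xz + 9z^2 ≥ 0.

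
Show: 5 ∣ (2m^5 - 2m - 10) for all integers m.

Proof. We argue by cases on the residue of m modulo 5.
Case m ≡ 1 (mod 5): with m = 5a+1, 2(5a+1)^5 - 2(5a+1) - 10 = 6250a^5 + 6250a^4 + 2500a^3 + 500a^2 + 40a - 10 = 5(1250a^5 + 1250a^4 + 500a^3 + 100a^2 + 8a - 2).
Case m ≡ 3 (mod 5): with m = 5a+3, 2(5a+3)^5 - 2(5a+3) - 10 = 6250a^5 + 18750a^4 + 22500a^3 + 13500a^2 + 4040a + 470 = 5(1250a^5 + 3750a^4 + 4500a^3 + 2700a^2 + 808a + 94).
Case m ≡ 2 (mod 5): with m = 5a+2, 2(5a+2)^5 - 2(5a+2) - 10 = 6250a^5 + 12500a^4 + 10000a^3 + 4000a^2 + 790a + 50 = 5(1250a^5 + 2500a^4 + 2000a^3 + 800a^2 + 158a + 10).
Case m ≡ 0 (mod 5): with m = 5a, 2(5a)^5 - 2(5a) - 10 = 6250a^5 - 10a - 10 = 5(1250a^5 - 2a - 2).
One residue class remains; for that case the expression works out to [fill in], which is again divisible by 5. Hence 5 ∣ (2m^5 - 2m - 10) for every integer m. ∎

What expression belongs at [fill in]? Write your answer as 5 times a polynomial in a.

The residues treated are {1, 3, 2, 0}, so the missing case is m ≡ 4 (mod 5); write m = 5a+4.
Then 2(5a+4)^5 - 2(5a+4) - 10 = 6250a^5 + 25000a^4 + 40000a^3 + 32000a^2 + 12790a + 2030 = 5(1250a^5 + 5000a^4 + 8000a^3 + 6400a^2 + 2558a + 406).

5(1250a^5 + 5000a^4 + 8000a^3 + 6400a^2 + 2558a + 406)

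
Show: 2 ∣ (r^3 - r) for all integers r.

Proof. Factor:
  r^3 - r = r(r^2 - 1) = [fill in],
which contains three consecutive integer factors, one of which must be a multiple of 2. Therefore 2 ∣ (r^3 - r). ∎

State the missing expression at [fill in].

r(r^2 - 1) = r(r - 1)(r + 1) = (r - 1)r(r + 1).
These three factors are consecutive integers, so their product is divisible by 2.

(r - 1)r(r + 1)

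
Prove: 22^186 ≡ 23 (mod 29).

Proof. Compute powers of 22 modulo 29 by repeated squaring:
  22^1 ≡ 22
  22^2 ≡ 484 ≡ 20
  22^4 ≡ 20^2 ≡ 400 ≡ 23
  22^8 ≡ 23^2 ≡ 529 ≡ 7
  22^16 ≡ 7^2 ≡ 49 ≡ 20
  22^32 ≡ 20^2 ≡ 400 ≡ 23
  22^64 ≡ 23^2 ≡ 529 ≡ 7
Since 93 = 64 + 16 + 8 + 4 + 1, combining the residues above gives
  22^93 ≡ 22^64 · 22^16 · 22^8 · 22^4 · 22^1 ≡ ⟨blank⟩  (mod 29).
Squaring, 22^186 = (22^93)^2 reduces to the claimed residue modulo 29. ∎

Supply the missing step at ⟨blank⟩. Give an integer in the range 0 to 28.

9

Multiply the listed residues: 7 · 20 · 7 · 23 · 22 = 140 → 980 → 22540 → 495880.
Reducing modulo 29: 495880 = 17099·29 + 9, so 22^93 ≡ 9.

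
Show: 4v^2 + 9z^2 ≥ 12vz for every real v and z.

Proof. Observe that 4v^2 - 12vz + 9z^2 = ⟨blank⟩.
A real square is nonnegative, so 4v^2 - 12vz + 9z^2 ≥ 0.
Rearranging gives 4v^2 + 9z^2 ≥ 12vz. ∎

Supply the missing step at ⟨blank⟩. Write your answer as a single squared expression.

(2v - 3z)^2

4v^2 - 12vz + 9z^2 is a perfect-square trinomial: the outer terms are (2v)^2 and (3z)^2, and the cross term is -2·2v·3z.
So 4v^2 - 12vz + 9z^2 = (2v - 3z)^2 ≥ 0.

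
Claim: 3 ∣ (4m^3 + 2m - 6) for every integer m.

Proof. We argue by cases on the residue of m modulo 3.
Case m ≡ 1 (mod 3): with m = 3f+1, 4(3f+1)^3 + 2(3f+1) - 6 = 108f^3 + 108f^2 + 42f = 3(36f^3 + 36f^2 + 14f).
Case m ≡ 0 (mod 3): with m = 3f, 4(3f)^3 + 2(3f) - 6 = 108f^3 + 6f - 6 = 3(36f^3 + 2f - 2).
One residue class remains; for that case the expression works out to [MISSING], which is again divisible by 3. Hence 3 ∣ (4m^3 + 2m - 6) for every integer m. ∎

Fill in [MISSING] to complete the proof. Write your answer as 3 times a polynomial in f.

Only m ≡ 2 (mod 3) is unaccounted for. Put m = 3f+2:
4(3f+2)^3 + 2(3f+2) - 6 expands to 108f^3 + 216f^2 + 150f + 30,
and factoring out 3 leaves 3(36f^3 + 72f^2 + 50f + 10).

3(36f^3 + 72f^2 + 50f + 10)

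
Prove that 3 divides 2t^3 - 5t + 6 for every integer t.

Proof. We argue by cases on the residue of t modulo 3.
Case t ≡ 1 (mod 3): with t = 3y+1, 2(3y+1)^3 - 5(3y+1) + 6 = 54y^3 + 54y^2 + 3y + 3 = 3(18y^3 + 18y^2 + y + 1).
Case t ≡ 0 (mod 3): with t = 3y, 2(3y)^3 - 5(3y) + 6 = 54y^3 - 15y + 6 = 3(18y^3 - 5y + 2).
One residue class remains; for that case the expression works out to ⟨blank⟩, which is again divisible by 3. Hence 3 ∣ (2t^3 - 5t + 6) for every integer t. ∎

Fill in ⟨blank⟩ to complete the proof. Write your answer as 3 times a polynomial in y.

The residues treated are {1, 0}, so the missing case is t ≡ 2 (mod 3); write t = 3y+2.
Then 2(3y+2)^3 - 5(3y+2) + 6 = 54y^3 + 108y^2 + 57y + 12 = 3(18y^3 + 36y^2 + 19y + 4).

3(18y^3 + 36y^2 + 19y + 4)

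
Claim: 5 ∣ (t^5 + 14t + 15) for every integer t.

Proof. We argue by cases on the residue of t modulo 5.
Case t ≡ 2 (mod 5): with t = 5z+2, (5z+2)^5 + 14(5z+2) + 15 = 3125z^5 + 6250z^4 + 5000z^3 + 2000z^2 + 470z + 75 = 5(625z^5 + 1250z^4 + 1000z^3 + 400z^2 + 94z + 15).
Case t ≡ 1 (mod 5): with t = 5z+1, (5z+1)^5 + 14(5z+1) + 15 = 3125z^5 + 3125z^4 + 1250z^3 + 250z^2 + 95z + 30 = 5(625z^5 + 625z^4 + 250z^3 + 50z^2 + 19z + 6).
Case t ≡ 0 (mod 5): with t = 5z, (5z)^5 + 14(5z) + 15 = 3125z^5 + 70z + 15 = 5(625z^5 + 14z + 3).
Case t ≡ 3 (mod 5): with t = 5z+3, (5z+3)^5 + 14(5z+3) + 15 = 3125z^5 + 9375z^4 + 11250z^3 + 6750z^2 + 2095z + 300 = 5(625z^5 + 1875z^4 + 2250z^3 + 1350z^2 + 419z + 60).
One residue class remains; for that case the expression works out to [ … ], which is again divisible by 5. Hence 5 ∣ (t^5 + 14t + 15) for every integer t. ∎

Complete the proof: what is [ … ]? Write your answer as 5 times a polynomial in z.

5(625z^5 + 2500z^4 + 4000z^3 + 3200z^2 + 1294z + 219)

The residues treated are {2, 1, 0, 3}, so the missing case is t ≡ 4 (mod 5); write t = 5z+4.
Then (5z+4)^5 + 14(5z+4) + 15 = 3125z^5 + 12500z^4 + 20000z^3 + 16000z^2 + 6470z + 1095 = 5(625z^5 + 2500z^4 + 4000z^3 + 3200z^2 + 1294z + 219).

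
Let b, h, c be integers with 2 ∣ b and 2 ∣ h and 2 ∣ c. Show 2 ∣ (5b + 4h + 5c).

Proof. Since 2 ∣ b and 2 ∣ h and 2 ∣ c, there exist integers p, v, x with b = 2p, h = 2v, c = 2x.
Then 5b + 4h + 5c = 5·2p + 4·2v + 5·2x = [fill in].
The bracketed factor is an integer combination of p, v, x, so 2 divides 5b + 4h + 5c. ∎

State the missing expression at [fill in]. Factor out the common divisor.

2(5p + 4v + 5x)

Each term has a factor of 2: 5·2p + 4·2v + 5·2x = 2·(5p + 4v + 5x).
Since 5p + 4v + 5x is an integer, 2 ∣ (5b + 4h + 5c).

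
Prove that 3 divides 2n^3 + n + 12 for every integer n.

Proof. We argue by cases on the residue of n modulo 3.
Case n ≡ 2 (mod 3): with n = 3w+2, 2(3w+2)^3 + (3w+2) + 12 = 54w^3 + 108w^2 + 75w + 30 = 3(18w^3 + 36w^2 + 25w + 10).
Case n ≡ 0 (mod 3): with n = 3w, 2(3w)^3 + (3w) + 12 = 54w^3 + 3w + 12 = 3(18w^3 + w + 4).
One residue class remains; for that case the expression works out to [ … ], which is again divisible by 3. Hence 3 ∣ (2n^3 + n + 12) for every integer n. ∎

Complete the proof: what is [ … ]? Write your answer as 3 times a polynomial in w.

Only n ≡ 1 (mod 3) is unaccounted for. Put n = 3w+1:
2(3w+1)^3 + (3w+1) + 12 expands to 54w^3 + 54w^2 + 21w + 15,
and factoring out 3 leaves 3(18w^3 + 18w^2 + 7w + 5).

3(18w^3 + 18w^2 + 7w + 5)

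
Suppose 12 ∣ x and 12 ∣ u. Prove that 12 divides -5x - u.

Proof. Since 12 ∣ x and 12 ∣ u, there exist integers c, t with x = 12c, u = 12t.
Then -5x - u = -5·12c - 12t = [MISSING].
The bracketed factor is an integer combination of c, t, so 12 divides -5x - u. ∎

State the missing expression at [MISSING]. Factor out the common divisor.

Pull the common 12 out of every term: -5·12c - 12t = 12(-5c - t).
-5c - t is an integer, which exhibits the divisibility.

12(-5c - t)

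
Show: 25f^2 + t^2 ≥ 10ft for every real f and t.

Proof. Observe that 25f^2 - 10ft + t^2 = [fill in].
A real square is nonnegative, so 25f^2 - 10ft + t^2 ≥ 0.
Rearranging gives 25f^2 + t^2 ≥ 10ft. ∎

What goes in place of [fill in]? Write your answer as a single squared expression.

(5f - t)^2

The leading and trailing coefficients are 5^2 and 1^2, and 10 = 2·5·1, so the trinomial is (5f - t)^2.
Hence 25f^2 - 10ft + t^2 ≥ 0.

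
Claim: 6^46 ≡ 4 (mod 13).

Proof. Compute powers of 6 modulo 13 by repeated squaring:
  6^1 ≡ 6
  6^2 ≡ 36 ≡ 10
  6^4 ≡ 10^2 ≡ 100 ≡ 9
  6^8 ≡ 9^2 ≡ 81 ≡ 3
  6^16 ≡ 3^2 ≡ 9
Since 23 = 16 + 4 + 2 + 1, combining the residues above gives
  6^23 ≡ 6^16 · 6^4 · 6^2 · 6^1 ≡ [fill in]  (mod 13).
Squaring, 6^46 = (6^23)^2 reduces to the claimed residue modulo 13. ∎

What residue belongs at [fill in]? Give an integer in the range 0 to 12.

Multiply the listed residues: 9 · 9 · 10 · 6 = 81 → 810 → 4860.
Reducing modulo 13: 4860 = 373·13 + 11, so 6^23 ≡ 11.

11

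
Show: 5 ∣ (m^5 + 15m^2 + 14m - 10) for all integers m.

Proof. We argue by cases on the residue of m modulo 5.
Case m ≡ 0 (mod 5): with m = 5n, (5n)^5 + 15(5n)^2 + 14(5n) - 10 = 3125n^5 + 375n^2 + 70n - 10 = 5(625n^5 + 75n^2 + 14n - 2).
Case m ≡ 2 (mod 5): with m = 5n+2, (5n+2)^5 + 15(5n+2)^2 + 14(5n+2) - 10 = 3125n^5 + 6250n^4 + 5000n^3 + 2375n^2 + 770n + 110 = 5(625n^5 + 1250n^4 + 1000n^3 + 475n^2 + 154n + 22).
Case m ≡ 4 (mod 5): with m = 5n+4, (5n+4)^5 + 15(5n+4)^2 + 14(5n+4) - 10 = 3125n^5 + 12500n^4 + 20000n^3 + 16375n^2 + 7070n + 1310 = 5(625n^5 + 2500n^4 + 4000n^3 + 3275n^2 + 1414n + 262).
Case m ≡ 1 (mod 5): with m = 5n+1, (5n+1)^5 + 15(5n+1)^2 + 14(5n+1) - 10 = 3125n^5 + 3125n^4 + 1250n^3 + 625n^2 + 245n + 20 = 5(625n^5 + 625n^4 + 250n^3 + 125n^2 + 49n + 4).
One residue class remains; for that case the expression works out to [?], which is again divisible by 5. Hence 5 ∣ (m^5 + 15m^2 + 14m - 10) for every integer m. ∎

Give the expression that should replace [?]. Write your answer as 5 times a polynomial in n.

5(625n^5 + 1875n^4 + 2250n^3 + 1425n^2 + 509n + 82)

The residues treated are {0, 2, 4, 1}, so the missing case is m ≡ 3 (mod 5); write m = 5n+3.
Then (5n+3)^5 + 15(5n+3)^2 + 14(5n+3) - 10 = 3125n^5 + 9375n^4 + 11250n^3 + 7125n^2 + 2545n + 410 = 5(625n^5 + 1875n^4 + 2250n^3 + 1425n^2 + 509n + 82).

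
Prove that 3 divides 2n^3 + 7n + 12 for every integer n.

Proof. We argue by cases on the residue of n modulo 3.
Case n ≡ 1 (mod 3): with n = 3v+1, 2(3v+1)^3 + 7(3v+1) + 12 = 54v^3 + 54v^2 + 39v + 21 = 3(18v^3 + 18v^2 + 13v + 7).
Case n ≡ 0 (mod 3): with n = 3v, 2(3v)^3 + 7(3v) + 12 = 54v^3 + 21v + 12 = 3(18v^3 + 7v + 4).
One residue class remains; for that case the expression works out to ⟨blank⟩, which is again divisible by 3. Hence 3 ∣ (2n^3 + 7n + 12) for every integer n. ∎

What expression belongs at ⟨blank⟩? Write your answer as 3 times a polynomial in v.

3(18v^3 + 36v^2 + 31v + 14)

Only n ≡ 2 (mod 3) is unaccounted for. Put n = 3v+2:
2(3v+2)^3 + 7(3v+2) + 12 expands to 54v^3 + 108v^2 + 93v + 42,
and factoring out 3 leaves 3(18v^3 + 36v^2 + 31v + 14).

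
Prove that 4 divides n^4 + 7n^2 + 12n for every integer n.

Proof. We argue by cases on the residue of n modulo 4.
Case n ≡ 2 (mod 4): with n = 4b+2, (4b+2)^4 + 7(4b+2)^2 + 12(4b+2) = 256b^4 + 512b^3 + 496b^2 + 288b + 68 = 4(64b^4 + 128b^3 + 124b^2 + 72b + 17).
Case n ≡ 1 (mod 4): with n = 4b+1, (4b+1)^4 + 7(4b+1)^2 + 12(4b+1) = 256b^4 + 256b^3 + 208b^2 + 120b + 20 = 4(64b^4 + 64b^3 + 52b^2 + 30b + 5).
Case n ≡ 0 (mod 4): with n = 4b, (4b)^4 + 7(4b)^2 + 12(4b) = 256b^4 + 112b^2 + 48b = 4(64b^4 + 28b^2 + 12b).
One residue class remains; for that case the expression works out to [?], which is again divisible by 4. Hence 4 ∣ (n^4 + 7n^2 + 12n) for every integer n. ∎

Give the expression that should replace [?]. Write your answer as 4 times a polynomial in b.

4(64b^4 + 192b^3 + 244b^2 + 162b + 45)

Only n ≡ 3 (mod 4) is unaccounted for. Put n = 4b+3:
(4b+3)^4 + 7(4b+3)^2 + 12(4b+3) expands to 256b^4 + 768b^3 + 976b^2 + 648b + 180,
and factoring out 4 leaves 4(64b^4 + 192b^3 + 244b^2 + 162b + 45).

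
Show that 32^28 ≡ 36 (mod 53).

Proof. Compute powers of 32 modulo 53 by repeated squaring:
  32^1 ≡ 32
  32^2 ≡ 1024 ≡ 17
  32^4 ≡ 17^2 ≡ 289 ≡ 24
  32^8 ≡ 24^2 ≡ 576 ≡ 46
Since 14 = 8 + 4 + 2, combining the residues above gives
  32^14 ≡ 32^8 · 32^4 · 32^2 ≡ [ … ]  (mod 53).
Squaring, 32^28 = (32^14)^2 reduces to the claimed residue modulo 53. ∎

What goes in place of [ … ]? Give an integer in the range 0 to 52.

32^8 · 32^4 · 32^2 ≡ 46 · 24 · 17 = 18768.
18768 mod 53 = 6, so 32^14 ≡ 6 (mod 53).

6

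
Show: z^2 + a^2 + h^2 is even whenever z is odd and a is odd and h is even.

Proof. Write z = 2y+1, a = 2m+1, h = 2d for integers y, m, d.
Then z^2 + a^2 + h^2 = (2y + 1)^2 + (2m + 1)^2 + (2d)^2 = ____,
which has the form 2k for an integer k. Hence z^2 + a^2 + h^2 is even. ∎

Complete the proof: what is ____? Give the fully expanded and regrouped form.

2(2d^2 + 2m^2 + 2m + 2y^2 + 2y + 1)

Expanding: (2y + 1)^2 + (2m + 1)^2 + (2d)^2 = 4d^2 + 4m^2 + 4m + 4y^2 + 4y + 2.
Every term is even; pulling out the factor of 2 gives 2(2d^2 + 2m^2 + 2m + 2y^2 + 2y + 1).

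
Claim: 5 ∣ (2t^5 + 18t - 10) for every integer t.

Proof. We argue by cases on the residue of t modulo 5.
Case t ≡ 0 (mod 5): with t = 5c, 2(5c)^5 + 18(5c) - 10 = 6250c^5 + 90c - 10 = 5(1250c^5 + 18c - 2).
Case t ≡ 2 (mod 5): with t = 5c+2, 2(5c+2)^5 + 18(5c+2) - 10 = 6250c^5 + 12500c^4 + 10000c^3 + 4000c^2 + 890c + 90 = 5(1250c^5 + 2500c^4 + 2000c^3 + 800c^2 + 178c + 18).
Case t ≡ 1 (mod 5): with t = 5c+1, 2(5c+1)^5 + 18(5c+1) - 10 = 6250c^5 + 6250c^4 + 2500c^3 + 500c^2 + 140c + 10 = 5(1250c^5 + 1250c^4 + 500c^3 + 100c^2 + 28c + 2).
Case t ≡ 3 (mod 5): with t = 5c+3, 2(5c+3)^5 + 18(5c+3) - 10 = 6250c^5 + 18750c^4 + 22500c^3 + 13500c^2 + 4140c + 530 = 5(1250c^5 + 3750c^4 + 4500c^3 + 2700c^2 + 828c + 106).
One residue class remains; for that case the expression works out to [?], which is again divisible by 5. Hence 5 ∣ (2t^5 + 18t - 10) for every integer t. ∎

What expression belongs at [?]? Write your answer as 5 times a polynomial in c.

The residues treated are {0, 2, 1, 3}, so the missing case is t ≡ 4 (mod 5); write t = 5c+4.
Then 2(5c+4)^5 + 18(5c+4) - 10 = 6250c^5 + 25000c^4 + 40000c^3 + 32000c^2 + 12890c + 2110 = 5(1250c^5 + 5000c^4 + 8000c^3 + 6400c^2 + 2578c + 422).

5(1250c^5 + 5000c^4 + 8000c^3 + 6400c^2 + 2578c + 422)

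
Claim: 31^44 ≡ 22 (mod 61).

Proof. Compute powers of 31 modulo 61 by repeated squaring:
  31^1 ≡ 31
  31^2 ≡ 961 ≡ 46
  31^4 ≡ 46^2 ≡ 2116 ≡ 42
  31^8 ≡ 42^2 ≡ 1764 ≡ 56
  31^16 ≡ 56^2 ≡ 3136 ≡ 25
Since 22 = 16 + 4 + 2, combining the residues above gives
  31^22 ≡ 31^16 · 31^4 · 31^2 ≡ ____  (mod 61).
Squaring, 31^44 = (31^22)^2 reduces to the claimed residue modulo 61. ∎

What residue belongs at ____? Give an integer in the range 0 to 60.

Multiply the listed residues: 25 · 42 · 46 = 1050 → 48300.
Reducing modulo 61: 48300 = 791·61 + 49, so 31^22 ≡ 49.

49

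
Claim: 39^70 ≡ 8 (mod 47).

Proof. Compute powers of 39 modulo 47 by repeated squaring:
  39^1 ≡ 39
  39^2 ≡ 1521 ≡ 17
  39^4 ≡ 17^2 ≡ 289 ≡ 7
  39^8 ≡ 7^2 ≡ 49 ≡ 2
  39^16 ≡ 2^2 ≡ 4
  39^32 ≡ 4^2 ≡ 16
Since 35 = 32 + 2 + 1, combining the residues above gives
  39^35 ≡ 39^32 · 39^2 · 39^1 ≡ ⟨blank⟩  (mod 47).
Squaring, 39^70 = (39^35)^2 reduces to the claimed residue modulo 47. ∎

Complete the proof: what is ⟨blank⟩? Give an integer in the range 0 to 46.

33

Multiply the listed residues: 16 · 17 · 39 = 272 → 10608.
Reducing modulo 47: 10608 = 225·47 + 33, so 39^35 ≡ 33.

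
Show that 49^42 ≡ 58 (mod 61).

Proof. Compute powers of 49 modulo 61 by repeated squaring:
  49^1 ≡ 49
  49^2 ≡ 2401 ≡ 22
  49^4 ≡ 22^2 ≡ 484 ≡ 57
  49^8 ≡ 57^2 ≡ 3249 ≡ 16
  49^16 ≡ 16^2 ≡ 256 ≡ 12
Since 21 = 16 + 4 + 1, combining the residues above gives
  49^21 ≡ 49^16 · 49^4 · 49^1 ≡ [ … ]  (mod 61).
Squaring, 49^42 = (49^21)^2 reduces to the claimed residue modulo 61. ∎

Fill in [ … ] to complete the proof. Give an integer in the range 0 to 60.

27

49^16 · 49^4 · 49^1 ≡ 12 · 57 · 49 = 33516.
33516 mod 61 = 27, so 49^21 ≡ 27 (mod 61).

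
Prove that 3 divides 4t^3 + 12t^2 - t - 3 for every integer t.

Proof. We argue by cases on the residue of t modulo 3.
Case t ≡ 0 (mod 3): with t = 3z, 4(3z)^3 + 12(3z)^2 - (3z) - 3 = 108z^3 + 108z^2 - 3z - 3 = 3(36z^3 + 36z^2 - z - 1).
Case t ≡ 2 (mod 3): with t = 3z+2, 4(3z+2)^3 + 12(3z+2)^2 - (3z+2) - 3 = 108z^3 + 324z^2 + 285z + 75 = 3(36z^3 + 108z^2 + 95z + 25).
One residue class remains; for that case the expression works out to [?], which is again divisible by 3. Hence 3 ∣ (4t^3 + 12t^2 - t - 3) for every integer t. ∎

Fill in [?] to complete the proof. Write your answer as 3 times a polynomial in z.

The residues treated are {0, 2}, so the missing case is t ≡ 1 (mod 3); write t = 3z+1.
Then 4(3z+1)^3 + 12(3z+1)^2 - (3z+1) - 3 = 108z^3 + 216z^2 + 105z + 12 = 3(36z^3 + 72z^2 + 35z + 4).

3(36z^3 + 72z^2 + 35z + 4)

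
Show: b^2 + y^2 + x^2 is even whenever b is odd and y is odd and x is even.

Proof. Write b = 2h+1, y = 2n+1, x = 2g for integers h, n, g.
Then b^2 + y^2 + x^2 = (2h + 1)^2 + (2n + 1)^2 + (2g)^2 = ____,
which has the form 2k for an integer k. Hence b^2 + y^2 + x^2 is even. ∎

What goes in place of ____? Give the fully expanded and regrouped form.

2(2g^2 + 2h^2 + 2h + 2n^2 + 2n + 1)

Expanding: (2h + 1)^2 + (2n + 1)^2 + (2g)^2 = 4g^2 + 4h^2 + 4h + 4n^2 + 4n + 2.
Every term is even; pulling out the factor of 2 gives 2(2g^2 + 2h^2 + 2h + 2n^2 + 2n + 1).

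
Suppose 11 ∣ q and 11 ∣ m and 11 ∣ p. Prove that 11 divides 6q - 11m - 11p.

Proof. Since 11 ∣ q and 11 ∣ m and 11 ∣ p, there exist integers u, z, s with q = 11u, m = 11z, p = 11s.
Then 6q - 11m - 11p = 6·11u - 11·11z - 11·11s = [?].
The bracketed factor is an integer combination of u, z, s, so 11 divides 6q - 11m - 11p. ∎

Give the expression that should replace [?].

Pull the common 11 out of every term: 6·11u - 11·11z - 11·11s = 11(-11s + 6u - 11z).
-11s + 6u - 11z is an integer, which exhibits the divisibility.

11(-11s + 6u - 11z)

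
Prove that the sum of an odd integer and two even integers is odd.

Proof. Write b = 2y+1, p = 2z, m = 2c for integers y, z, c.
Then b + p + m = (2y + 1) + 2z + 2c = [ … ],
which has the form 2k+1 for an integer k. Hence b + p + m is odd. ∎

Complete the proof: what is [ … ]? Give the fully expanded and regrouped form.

2(c + y + z) + 1

(2y + 1) + 2z + 2c = 2c + 2y + 2z + 1
= 2(c + y + z) + 1.
Since c + y + z is an integer, the sum is of the form 2k+1 for an integer k.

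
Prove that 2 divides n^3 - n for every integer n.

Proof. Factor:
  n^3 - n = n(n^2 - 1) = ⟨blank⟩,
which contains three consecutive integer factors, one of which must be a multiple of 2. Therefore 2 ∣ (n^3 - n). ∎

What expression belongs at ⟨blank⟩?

(n - 1)n(n + 1)

n(n^2 - 1) = n(n - 1)(n + 1) = (n - 1)n(n + 1).
These three factors are consecutive integers, so their product is divisible by 2.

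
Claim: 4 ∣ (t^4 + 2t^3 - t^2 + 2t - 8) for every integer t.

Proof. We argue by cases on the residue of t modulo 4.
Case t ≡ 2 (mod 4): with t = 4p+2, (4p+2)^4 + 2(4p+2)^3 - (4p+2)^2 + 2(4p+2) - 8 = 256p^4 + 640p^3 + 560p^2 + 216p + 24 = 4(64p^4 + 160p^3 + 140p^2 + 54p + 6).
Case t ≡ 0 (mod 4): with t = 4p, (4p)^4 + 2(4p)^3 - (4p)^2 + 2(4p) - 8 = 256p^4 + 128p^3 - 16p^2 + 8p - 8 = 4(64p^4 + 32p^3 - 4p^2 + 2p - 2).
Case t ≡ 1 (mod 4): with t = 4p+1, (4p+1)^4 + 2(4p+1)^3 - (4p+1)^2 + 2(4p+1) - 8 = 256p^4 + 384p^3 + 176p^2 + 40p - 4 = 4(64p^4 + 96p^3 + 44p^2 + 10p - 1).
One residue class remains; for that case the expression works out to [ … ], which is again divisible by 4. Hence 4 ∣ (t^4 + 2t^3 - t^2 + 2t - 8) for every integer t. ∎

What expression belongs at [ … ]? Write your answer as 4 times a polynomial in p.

The residues treated are {2, 0, 1}, so the missing case is t ≡ 3 (mod 4); write t = 4p+3.
Then (4p+3)^4 + 2(4p+3)^3 - (4p+3)^2 + 2(4p+3) - 8 = 256p^4 + 896p^3 + 1136p^2 + 632p + 124 = 4(64p^4 + 224p^3 + 284p^2 + 158p + 31).

4(64p^4 + 224p^3 + 284p^2 + 158p + 31)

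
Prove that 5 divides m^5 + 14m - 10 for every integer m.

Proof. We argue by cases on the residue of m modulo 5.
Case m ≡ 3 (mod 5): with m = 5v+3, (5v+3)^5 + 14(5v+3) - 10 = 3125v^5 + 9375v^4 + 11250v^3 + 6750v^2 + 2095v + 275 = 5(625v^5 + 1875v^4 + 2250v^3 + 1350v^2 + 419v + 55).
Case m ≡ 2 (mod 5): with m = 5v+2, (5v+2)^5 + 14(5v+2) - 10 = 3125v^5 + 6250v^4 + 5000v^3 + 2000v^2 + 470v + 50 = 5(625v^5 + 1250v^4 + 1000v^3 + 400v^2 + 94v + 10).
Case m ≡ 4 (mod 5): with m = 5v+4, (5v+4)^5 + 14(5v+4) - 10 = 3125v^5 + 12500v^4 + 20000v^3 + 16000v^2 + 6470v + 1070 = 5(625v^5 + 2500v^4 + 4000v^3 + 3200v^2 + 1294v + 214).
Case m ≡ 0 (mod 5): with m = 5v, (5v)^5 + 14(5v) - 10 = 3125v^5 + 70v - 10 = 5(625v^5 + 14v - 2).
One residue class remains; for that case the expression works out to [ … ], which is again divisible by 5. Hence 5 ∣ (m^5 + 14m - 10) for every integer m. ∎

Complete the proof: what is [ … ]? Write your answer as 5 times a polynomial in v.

5(625v^5 + 625v^4 + 250v^3 + 50v^2 + 19v + 1)

Only m ≡ 1 (mod 5) is unaccounted for. Put m = 5v+1:
(5v+1)^5 + 14(5v+1) - 10 expands to 3125v^5 + 3125v^4 + 1250v^3 + 250v^2 + 95v + 5,
and factoring out 5 leaves 5(625v^5 + 625v^4 + 250v^3 + 50v^2 + 19v + 1).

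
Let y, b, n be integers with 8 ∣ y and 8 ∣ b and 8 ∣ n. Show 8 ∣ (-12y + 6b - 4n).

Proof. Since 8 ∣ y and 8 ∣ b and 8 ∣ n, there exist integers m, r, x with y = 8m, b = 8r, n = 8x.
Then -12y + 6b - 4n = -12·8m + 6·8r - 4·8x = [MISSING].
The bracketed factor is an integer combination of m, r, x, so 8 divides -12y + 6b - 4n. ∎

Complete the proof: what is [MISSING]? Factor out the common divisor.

8(-12m + 6r - 4x)

Pull the common 8 out of every term: -12·8m + 6·8r - 4·8x = 8(-12m + 6r - 4x).
-12m + 6r - 4x is an integer, which exhibits the divisibility.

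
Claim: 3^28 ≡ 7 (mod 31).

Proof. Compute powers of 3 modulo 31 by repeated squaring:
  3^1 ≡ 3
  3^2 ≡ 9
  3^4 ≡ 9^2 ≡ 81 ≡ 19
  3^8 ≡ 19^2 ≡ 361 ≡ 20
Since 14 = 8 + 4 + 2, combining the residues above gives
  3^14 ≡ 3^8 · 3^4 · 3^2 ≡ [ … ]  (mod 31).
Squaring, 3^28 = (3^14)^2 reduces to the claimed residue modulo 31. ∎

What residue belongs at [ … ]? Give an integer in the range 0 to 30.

3^8 · 3^4 · 3^2 ≡ 20 · 19 · 9 = 3420.
3420 mod 31 = 10, so 3^14 ≡ 10 (mod 31).

10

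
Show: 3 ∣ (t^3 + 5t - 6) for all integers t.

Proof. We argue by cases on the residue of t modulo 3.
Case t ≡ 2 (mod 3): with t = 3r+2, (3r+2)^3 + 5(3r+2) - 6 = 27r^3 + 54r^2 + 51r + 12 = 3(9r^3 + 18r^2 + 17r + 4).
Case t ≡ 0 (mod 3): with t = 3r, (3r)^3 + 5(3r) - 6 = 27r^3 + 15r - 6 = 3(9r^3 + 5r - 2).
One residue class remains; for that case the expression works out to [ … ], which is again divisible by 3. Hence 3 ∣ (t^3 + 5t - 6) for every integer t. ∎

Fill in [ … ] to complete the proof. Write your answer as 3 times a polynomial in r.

The residues treated are {2, 0}, so the missing case is t ≡ 1 (mod 3); write t = 3r+1.
Then (3r+1)^3 + 5(3r+1) - 6 = 27r^3 + 27r^2 + 24r = 3(9r^3 + 9r^2 + 8r).

3(9r^3 + 9r^2 + 8r)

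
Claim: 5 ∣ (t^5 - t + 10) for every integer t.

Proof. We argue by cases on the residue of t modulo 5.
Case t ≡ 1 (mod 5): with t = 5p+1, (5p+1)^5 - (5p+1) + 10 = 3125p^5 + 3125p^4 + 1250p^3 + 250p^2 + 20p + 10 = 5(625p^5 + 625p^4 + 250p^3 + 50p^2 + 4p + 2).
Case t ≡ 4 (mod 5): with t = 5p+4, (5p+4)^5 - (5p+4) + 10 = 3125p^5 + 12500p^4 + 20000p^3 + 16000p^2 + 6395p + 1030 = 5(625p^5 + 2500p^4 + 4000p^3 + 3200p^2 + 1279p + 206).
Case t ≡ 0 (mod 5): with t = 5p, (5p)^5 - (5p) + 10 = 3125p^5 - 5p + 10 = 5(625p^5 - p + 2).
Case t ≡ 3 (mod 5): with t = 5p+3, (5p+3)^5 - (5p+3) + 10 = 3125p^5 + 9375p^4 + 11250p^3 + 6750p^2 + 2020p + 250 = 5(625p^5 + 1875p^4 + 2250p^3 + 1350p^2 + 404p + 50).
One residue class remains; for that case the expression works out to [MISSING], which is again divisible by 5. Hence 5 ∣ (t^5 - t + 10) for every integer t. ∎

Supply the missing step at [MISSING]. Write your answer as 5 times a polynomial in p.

5(625p^5 + 1250p^4 + 1000p^3 + 400p^2 + 79p + 8)

The residues treated are {1, 4, 0, 3}, so the missing case is t ≡ 2 (mod 5); write t = 5p+2.
Then (5p+2)^5 - (5p+2) + 10 = 3125p^5 + 6250p^4 + 5000p^3 + 2000p^2 + 395p + 40 = 5(625p^5 + 1250p^4 + 1000p^3 + 400p^2 + 79p + 8).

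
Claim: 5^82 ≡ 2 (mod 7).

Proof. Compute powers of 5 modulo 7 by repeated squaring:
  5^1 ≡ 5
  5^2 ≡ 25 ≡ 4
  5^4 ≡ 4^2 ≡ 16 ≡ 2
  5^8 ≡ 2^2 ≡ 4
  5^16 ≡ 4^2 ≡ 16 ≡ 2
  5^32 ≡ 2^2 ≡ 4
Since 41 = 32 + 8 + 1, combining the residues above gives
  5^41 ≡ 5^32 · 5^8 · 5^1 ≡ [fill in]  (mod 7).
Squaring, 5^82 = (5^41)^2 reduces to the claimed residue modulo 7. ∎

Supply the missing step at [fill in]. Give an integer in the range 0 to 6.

Multiply the listed residues: 4 · 4 · 5 = 16 → 80.
Reducing modulo 7: 80 = 11·7 + 3, so 5^41 ≡ 3.

3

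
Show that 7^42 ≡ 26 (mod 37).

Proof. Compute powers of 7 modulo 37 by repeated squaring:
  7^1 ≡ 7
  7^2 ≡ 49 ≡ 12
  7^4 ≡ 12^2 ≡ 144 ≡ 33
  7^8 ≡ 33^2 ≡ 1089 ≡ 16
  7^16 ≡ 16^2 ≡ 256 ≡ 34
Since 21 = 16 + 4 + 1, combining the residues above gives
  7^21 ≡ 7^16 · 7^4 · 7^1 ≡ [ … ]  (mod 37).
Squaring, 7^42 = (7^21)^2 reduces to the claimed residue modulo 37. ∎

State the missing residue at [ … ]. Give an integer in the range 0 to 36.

7^16 · 7^4 · 7^1 ≡ 34 · 33 · 7 = 7854.
7854 mod 37 = 10, so 7^21 ≡ 10 (mod 37).

10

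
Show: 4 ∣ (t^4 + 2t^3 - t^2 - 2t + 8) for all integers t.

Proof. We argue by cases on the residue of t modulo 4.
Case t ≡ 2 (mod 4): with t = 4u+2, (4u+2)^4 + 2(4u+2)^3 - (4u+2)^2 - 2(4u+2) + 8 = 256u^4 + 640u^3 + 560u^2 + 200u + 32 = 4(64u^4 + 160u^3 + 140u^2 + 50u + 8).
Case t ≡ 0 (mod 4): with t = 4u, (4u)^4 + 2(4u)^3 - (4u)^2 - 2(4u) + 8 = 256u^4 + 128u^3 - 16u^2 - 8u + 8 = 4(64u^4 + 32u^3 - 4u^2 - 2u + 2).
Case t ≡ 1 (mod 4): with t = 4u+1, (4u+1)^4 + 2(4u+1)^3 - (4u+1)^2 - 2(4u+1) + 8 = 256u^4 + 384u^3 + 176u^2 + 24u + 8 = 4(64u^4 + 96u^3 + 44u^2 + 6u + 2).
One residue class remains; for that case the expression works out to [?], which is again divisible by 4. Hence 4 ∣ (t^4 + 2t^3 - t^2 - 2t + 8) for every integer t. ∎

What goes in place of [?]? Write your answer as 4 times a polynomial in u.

4(64u^4 + 224u^3 + 284u^2 + 154u + 32)

The residues treated are {2, 0, 1}, so the missing case is t ≡ 3 (mod 4); write t = 4u+3.
Then (4u+3)^4 + 2(4u+3)^3 - (4u+3)^2 - 2(4u+3) + 8 = 256u^4 + 896u^3 + 1136u^2 + 616u + 128 = 4(64u^4 + 224u^3 + 284u^2 + 154u + 32).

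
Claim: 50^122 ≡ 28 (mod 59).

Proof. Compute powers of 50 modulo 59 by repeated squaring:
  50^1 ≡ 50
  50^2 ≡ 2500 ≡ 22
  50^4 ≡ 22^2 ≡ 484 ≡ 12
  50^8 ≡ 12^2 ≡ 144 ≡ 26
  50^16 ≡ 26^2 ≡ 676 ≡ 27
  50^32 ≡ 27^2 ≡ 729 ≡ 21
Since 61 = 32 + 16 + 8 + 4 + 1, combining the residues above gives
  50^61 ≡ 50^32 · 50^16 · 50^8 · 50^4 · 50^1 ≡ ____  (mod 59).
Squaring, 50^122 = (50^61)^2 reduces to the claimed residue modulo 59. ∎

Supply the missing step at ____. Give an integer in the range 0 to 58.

50^32 · 50^16 · 50^8 · 50^4 · 50^1 ≡ 21 · 27 · 26 · 12 · 50 = 8845200.
8845200 mod 59 = 38, so 50^61 ≡ 38 (mod 59).

38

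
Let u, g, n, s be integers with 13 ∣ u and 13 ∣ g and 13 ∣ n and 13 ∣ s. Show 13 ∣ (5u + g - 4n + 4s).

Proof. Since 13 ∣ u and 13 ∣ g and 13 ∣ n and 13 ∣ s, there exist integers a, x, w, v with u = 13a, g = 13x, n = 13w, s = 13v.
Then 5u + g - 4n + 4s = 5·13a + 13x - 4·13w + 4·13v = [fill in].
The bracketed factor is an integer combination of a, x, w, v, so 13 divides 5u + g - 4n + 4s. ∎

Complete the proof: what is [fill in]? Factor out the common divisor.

Each term has a factor of 13: 5·13a + 13x - 4·13w + 4·13v = 13·(5a + 4v - 4w + x).
Since 5a + 4v - 4w + x is an integer, 13 ∣ (5u + g - 4n + 4s).

13(5a + 4v - 4w + x)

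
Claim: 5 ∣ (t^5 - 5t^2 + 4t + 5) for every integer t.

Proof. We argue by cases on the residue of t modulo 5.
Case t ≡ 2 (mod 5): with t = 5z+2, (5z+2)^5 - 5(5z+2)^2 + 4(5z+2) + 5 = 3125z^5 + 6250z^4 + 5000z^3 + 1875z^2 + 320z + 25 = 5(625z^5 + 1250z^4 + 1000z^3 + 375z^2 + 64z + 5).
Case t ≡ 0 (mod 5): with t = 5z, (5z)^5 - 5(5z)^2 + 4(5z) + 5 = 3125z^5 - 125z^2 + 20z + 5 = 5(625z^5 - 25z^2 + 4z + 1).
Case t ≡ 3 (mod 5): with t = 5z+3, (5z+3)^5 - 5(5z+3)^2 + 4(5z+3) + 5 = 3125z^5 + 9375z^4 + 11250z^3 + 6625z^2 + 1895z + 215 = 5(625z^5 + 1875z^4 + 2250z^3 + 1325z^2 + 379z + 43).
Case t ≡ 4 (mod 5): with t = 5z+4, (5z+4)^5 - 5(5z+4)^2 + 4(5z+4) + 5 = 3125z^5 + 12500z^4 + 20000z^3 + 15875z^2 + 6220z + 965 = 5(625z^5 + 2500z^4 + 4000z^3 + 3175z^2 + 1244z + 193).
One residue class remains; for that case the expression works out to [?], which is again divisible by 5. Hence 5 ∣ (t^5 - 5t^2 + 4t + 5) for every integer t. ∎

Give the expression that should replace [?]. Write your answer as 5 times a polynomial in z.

Only t ≡ 1 (mod 5) is unaccounted for. Put t = 5z+1:
(5z+1)^5 - 5(5z+1)^2 + 4(5z+1) + 5 expands to 3125z^5 + 3125z^4 + 1250z^3 + 125z^2 - 5z + 5,
and factoring out 5 leaves 5(625z^5 + 625z^4 + 250z^3 + 25z^2 - z + 1).

5(625z^5 + 625z^4 + 250z^3 + 25z^2 - z + 1)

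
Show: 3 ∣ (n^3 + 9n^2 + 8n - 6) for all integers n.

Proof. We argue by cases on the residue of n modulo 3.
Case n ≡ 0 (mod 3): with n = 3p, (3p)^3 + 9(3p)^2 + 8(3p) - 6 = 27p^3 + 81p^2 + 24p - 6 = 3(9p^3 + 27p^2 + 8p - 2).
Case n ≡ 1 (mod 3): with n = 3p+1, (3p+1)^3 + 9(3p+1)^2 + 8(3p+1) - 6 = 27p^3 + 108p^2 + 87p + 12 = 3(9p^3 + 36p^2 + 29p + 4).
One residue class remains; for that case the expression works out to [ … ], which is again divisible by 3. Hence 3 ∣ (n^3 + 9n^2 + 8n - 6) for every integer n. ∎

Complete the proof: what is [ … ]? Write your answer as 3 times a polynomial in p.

The residues treated are {0, 1}, so the missing case is n ≡ 2 (mod 3); write n = 3p+2.
Then (3p+2)^3 + 9(3p+2)^2 + 8(3p+2) - 6 = 27p^3 + 135p^2 + 168p + 54 = 3(9p^3 + 45p^2 + 56p + 18).

3(9p^3 + 45p^2 + 56p + 18)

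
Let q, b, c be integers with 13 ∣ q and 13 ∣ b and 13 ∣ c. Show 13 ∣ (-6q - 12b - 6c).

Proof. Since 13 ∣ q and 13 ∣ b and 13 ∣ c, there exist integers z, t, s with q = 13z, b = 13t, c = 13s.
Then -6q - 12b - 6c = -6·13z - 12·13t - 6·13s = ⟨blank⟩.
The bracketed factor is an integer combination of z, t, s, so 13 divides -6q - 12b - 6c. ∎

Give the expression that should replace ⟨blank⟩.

13(-6s - 12t - 6z)

Pull the common 13 out of every term: -6·13z - 12·13t - 6·13s = 13(-6s - 12t - 6z).
-6s - 12t - 6z is an integer, which exhibits the divisibility.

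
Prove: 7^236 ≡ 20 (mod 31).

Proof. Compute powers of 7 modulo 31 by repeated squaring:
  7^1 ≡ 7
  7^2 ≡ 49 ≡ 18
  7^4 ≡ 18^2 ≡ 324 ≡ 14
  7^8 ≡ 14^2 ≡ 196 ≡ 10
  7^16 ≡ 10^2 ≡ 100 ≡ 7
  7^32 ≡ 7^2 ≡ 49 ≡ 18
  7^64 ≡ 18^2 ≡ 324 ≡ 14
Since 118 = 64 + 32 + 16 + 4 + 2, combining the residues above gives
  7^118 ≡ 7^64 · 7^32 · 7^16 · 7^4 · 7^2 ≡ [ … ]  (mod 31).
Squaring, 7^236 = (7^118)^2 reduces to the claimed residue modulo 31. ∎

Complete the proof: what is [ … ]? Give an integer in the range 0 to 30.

19

7^64 · 7^32 · 7^16 · 7^4 · 7^2 ≡ 14 · 18 · 7 · 14 · 18 = 444528.
444528 mod 31 = 19, so 7^118 ≡ 19 (mod 31).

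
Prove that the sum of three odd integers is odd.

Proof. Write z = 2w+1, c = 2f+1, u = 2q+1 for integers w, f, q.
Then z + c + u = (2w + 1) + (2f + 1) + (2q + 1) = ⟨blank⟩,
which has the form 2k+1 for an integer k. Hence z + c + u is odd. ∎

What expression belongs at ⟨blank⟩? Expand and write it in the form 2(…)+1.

Expanding: (2w + 1) + (2f + 1) + (2q + 1) = 2f + 2q + 2w + 3.
Every term except the constant is even, so this is 2(f + q + w + 1) + 1,
and f + q + w + 1 ∈ ℤ gives the required form.

2(f + q + w + 1) + 1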